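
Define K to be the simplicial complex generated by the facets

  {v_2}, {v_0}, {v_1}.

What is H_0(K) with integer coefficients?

H_0 ≅ Z^3.

K has 3 vertices.
rank ∂_0 = 0, rank ∂_1 = 0 ⇒ b_0 = 3 − 0 − 0 = 3. So H_0 = Z^3.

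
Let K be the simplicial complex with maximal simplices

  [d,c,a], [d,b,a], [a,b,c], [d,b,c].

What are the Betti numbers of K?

b_0 = 1, b_1 = 0, b_2 = 1.

K has 4 vertices, 6 edges, 4 triangles.
rank ∂_0 = 0, rank ∂_1 = 3 ⇒ b_0 = 4 − 0 − 3 = 1; all invariant factors of ∂_1 are 1 so no torsion. So H_0 = Z.
rank ∂_1 = 3, rank ∂_2 = 3 ⇒ b_1 = 6 − 3 − 3 = 0; all invariant factors of ∂_2 are 1 so no torsion. So H_1 = 0.
rank ∂_2 = 3, rank ∂_3 = 0 ⇒ b_2 = 4 − 3 − 0 = 1. So H_2 = Z.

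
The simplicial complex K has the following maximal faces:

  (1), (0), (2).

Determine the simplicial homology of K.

H_0 = Z^3.

Take the total order 0 < 1 < 2 on the vertex set. Then K (dimension 0) consists of the simplices:

  0-simplices (3): [0], [1], [2]

Hence C_0 ≅ Z^3.

From H_k ≅ ker(∂_k) / im(∂_{k+1}) we obtain:

  H_0: rank C_0 − rank ∂_1 = 3 − 0 = 3, and there is no ∂_1, so H_0 ≅ Z^3.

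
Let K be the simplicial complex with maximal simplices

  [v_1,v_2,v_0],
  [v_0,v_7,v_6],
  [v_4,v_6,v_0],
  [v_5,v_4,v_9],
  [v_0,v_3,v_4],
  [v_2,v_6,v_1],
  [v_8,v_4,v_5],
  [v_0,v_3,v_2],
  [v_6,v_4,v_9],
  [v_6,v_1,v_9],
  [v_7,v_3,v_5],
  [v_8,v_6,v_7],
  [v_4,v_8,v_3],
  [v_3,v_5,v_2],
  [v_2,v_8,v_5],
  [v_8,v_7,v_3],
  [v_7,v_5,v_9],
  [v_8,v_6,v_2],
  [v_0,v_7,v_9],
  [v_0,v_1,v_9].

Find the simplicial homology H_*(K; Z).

H_0 ≅ Z,  H_1 ≅ Z × Z/2,  H_2 = 0.

Take the total order v_0 < v_1 < v_2 < v_3 < v_4 < v_5 < v_6 < v_7 < v_8 < v_9 on the vertex set. Then K (dimension 2) consists of the simplices:

  0-simplices (10): [v_0], [v_1], [v_2], [v_3], [v_4], [v_5], [v_6], [v_7], [v_8], [v_9]
  1-simplices (30): (30 of them)
  2-simplices (20): (20 of them)

so the chain groups are C_0 ≅ Z^10, C_1 ≅ Z^30, C_2 ≅ Z^20.

The boundary map ∂_1: C_1 → C_0 sends each edge [p,q] (with p < q) to q − p. For instance
  ∂[v_0,v_2] = [v_2] − [v_0].
The 10×30 boundary matrix has rank 9 and Smith normal form diag(1,1,1,1,1,1,1,1,1).

∂_2: C_2 → C_1 acts by ∂[p,q,r] = [q,r] − [p,r] + [p,q]. For instance
  ∂[v_0,v_3,v_4] = [v_3,v_4] − [v_0,v_4] + [v_0,v_3],
  ∂[v_6,v_7,v_8] = [v_7,v_8] − [v_6,v_8] + [v_6,v_7].
The 30×20 boundary matrix has rank 20 and Smith normal form diag(1,1,1,1,1,1,1,1,1,1,1,1,1,1,1,1,1,1,1,2).

From H_k ≅ ker(∂_k) / im(∂_{k+1}) we obtain:

  H_0: rank C_0 − rank ∂_1 = 10 − 9 = 1, and the invariant factors of ∂_1 are all 1, so H_0 = Z.
  H_1: rank ker ∂_1 − rank ∂_2 = (30 − 9) − 20 = 1, and ∂_2 has invariant factor 2 > 1, so H_1 = Z × Z/2.
  H_2: rank ker ∂_2 − rank ∂_3 = (20 − 20) − 0 = 0, and there is no ∂_3, so H_2 = 0.

As a check, the Euler characteristic is 10 − 30 + 20 = 0, which agrees with 1 − 1 + 0 = 0.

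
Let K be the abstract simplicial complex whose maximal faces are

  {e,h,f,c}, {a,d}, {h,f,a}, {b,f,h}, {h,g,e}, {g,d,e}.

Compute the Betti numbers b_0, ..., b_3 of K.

b_0 = 1, b_1 = 1, b_2 = 0, b_3 = 0.

We work with the vertex ordering a < b < c < d < e < f < g < h. The simplices of K, each written with vertices in increasing order, are:

  0-simplices (8): a, b, c, d, e, f, g, h
  1-simplices (15): ad, af, ah, bf, bh, ce, cf, ch, de, dg, ef, eg, eh, fh, gh
  2-simplices (8): afh, bfh, cef, ceh, cfh, deg, efh, egh
  3-simplices (1): cefh

so the chain groups are C_0 ≅ Z^8, C_1 ≅ Z^15, C_2 ≅ Z^8, C_3 ≅ Z^1.

∂_1: C_1 → C_0 sends each edge [p,q] (with p < q) to q − p. For instance
  ∂cf = f − c.
As a 8×15 matrix over Z this has rank 7, with invariant factors (1,1,1,1,1,1,1).

The boundary map ∂_2: C_2 → C_1 acts by ∂[p,q,r] = [q,r] − [p,r] + [p,q]. For instance
  ∂ceh = eh − ch + ce,
  ∂efh = fh − eh + ef.
The resulting 15×8 matrix has rank 7, and its Smith normal form has invariant factors (1,1,1,1,1,1,1).

∂_3: C_3 → C_2 sends each 3-simplex σ to the alternating sum Σ_i (−1)^i (σ with its i-th vertex removed). For instance
  ∂cefh = efh − cfh + ceh − cef.
The 8×1 boundary matrix has rank 1 and Smith normal form diag(1).

Now H_k = ker ∂_k / im ∂_{k+1}, so:

  H_0: rank C_0 − rank ∂_1 = 8 − 7 = 1, and the invariant factors of ∂_1 are all 1, so H_0 ≅ Z.
  H_1: rank ker ∂_1 − rank ∂_2 = (15 − 7) − 7 = 1, and the invariant factors of ∂_2 are all 1, so H_1 ≅ Z.
  H_2: rank ker ∂_2 − rank ∂_3 = (8 − 7) − 1 = 0, and the invariant factors of ∂_3 are all 1, so H_2 ≅ 0.
  H_3: rank ker ∂_3 − rank ∂_4 = (1 − 1) − 0 = 0, and there is no ∂_4, so H_3 ≅ 0.

Hence the Betti numbers are b_0 = 1, b_1 = 1, b_2 = 0, b_3 = 0.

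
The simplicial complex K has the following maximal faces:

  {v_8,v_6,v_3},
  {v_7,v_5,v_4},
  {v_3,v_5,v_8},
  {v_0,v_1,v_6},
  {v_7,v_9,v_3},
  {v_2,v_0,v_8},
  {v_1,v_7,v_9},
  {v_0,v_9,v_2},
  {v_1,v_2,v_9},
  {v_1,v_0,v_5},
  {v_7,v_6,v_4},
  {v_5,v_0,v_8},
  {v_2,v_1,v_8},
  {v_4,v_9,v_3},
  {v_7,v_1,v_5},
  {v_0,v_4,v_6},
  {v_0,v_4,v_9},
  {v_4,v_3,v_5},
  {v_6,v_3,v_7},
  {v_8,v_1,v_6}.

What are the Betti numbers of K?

b_0 = 1, b_1 = 1, b_2 = 0.

K has 10 vertices, 30 edges, 20 triangles.
rank ∂_0 = 0, rank ∂_1 = 9 ⇒ b_0 = 10 − 0 − 9 = 1; all invariant factors of ∂_1 are 1 so no torsion. So H_0 = Z.
rank ∂_1 = 9, rank ∂_2 = 20 ⇒ b_1 = 30 − 9 − 20 = 1; ∂_2 has invariant factor(s) [2] giving torsion. So H_1 = Z ⊕ Z/2.
rank ∂_2 = 20, rank ∂_3 = 0 ⇒ b_2 = 20 − 20 − 0 = 0. So H_2 = 0.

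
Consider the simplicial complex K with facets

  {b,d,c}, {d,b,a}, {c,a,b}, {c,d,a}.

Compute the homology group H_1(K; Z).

H_1 = 0.

Take the total order a < b < c < d on the vertex set. Then K (dimension 2) consists of the simplices:

  0-simplices (4): a, b, c, d
  1-simplices (6): ab, ac, ad, bc, bd, cd
  2-simplices (4): abc, abd, acd, bcd

giving chain groups C_0 ≅ Z^4, C_1 ≅ Z^6, C_2 ≅ Z^4.

Boundary ∂_1: C_1 → C_0 maps an edge to its endpoints' difference, ∂[p,q] = q − p. For instance
  ∂bc = c − b.
As a 4×6 matrix over Z this has rank 3, with invariant factors (1,1,1).

∂_2: C_2 → C_1 maps a triangle to the signed sum of its edges. For instance
  ∂acd = cd − ad + ac,
  ∂abc = bc − ac + ab.
The resulting 6×4 matrix has rank 3, and its Smith normal form has invariant factors (1,1,1).

Reading off H_k = ker ∂_k / im ∂_{k+1}:

  H_1: rank ker ∂_1 − rank ∂_2 = (6 − 3) − 3 = 0, and the invariant factors of ∂_2 are all 1, so H_1 ≅ 0.

(K is a triangulation of the 2-sphere S^2.)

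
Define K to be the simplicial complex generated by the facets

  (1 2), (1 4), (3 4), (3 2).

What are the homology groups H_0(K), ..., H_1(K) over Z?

H_0 = Z,  H_1 = Z.

Take the total order 1 < 2 < 3 < 4 on the vertex set. Then K (dimension 1) consists of the simplices:

  0-simplices (4): [1], [2], [3], [4]
  1-simplices (4): [1,2], [1,4], [2,3], [3,4]

giving chain groups C_0 ≅ Z^4, C_1 ≅ Z^4.

∂_1: C_1 → C_0 sends each edge [p,q] (with p < q) to q − p. For instance
  ∂[2,3] = [3] − [2].
This gives a 4×4 integer matrix of rank 3; reducing to Smith normal form yields diagonal entries (1,1,1).

Reading off H_k = ker ∂_k / im ∂_{k+1}:

  H_0: rank C_0 − rank ∂_1 = 4 − 3 = 1, and the invariant factors of ∂_1 are all 1, so H_0 = Z.
  H_1: rank ker ∂_1 − rank ∂_2 = (4 − 3) − 0 = 1, and there is no ∂_2, so H_1 = Z.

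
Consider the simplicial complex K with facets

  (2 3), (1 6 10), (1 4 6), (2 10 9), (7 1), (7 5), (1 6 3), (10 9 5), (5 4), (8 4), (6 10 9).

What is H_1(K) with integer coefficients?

We work with the vertex ordering 1 < 2 < 3 < 4 < 5 < 6 < 7 < 8 < 9 < 10. The simplices of K, each written with vertices in increasing order, are:

  0-simplices (10): [1], [2], [3], [4], [5], [6], [7], [8], [9], [10]
  1-simplices (18): [1,3], [1,4], [1,6], [1,7], [1,10], [2,3], [2,9], [2,10], [3,6], [4,5], [4,6], [4,8], [5,7], [5,9], [5,10], [6,9], [6,10], [9,10]
  2-simplices (6): [1,3,6], [1,4,6], [1,6,10], [2,9,10], [5,9,10], [6,9,10]

giving chain groups C_0 ≅ Z^10, C_1 ≅ Z^18, C_2 ≅ Z^6.

Boundary ∂_1: C_1 → C_0 maps an edge to its endpoints' difference, ∂[p,q] = q − p.
As a 10×18 matrix over Z this has rank 9, with invariant factors (1,1,1,1,1,1,1,1,1).

Boundary ∂_2: C_2 → C_1 acts by ∂[p,q,r] = [q,r] − [p,r] + [p,q]. For instance
  ∂[1,4,6] = [4,6] − [1,6] + [1,4],
  ∂[1,6,10] = [6,10] − [1,10] + [1,6].
This gives a 18×6 integer matrix of rank 6; reducing to Smith normal form yields diagonal entries (1,1,1,1,1,1).

From H_k ≅ ker(∂_k) / im(∂_{k+1}) we obtain:

  H_1: rank ker ∂_1 − rank ∂_2 = (18 − 9) − 6 = 3, and the invariant factors of ∂_2 are all 1, so H_1 ≅ Z^3.

H_1 ≅ Z^3.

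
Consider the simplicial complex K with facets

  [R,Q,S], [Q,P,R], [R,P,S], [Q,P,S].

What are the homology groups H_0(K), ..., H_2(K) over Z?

Order the vertices as P < Q < R < S. Listing each simplex with vertices in this order, K has dimension 2 with simplices:

  0-simplices (4): P, Q, R, S
  1-simplices (6): PQ, PR, PS, QR, QS, RS
  2-simplices (4): PQR, PQS, PRS, QRS

Hence C_0 ≅ Z^4, C_1 ≅ Z^6, C_2 ≅ Z^4.

Boundary ∂_1: C_1 → C_0 maps an edge to its endpoints' difference, ∂[p,q] = q − p.
The 4×6 boundary matrix has rank 3 and Smith normal form diag(1,1,1).

The boundary map ∂_2: C_2 → C_1 sends each 2-simplex [p,q,r] to [q,r] − [p,r] + [p,q]. For instance
  ∂PQR = QR − PR + PQ,
  ∂PQS = QS − PS + PQ.
The 6×4 boundary matrix has rank 3 and Smith normal form diag(1,1,1).

Reading off H_k = ker ∂_k / im ∂_{k+1}:

  H_0: rank C_0 − rank ∂_1 = 4 − 3 = 1, and the invariant factors of ∂_1 are all 1, so H_0 = Z.
  H_1: rank ker ∂_1 − rank ∂_2 = (6 − 3) − 3 = 0, and the invariant factors of ∂_2 are all 1, so H_1 = 0.
  H_2: rank ker ∂_2 − rank ∂_3 = (4 − 3) − 0 = 1, and there is no ∂_3, so H_2 = Z.

As a check, the Euler characteristic is 4 − 6 + 4 = 2, which agrees with 1 − 0 + 1 = 2.

H_0 = Z,  H_1 = 0,  H_2 = Z.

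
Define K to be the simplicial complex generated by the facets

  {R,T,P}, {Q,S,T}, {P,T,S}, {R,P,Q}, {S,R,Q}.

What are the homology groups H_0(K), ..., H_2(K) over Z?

We work with the vertex ordering P < Q < R < S < T. The simplices of K, each written with vertices in increasing order, are:

  0-simplices (5): P, Q, R, S, T
  1-simplices (10): PQ, PR, PS, PT, QR, QS, QT, RS, RT, ST
  2-simplices (5): PQR, PRT, PST, QRS, QST

Hence C_0 ≅ Z^5, C_1 ≅ Z^10, C_2 ≅ Z^5.

The boundary map ∂_1: C_1 → C_0 maps an edge to its endpoints' difference, ∂[p,q] = q − p.
This gives a 5×10 integer matrix of rank 4; reducing to Smith normal form yields diagonal entries (1,1,1,1).

∂_2: C_2 → C_1 sends each 2-simplex [p,q,r] to [q,r] − [p,r] + [p,q]. For instance
  ∂QRS = RS − QS + QR,
  ∂PST = ST − PT + PS.
The resulting 10×5 matrix has rank 5, and its Smith normal form has invariant factors (1,1,1,1,1).

Computing H_k = (kernel of ∂_k) / (image of ∂_{k+1}):

  H_0: rank C_0 − rank ∂_1 = 5 − 4 = 1, and the invariant factors of ∂_1 are all 1, so H_0 = Z.
  H_1: rank ker ∂_1 − rank ∂_2 = (10 − 4) − 5 = 1, and the invariant factors of ∂_2 are all 1, so H_1 = Z.
  H_2: rank ker ∂_2 − rank ∂_3 = (5 − 5) − 0 = 0, and there is no ∂_3, so H_2 = 0.

H_0 ≅ Z,  H_1 ≅ Z,  H_2 = 0.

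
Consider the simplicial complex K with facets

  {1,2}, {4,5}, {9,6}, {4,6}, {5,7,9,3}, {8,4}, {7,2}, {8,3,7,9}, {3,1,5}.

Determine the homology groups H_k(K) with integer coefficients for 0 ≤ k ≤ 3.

Fix the vertex order 1 < 2 < 3 < 4 < 5 < 6 < 7 < 8 < 9 and write every simplex with vertices in increasing order. Then dim K = 3 and the simplices of K are:

  0-simplices (9): [1], [2], [3], [4], [5], [6], [7], [8], [9]
  1-simplices (17): [1,2], [1,3], [1,5], [2,7], [3,5], [3,7], [3,8], [3,9], [4,5], [4,6], [4,8], [5,7], [5,9], [6,9], [7,8], [7,9], [8,9]
  2-simplices (8): [1,3,5], [3,5,7], [3,5,9], [3,7,8], [3,7,9], [3,8,9], [5,7,9], [7,8,9]
  3-simplices (2): [3,5,7,9], [3,7,8,9]

Hence C_0 ≅ Z^9, C_1 ≅ Z^17, C_2 ≅ Z^8, C_3 ≅ Z^2.

The boundary map ∂_1: C_1 → C_0 is given by ∂[p,q] = [q] − [p]. For instance
  ∂[8,9] = [9] − [8].
The 9×17 boundary matrix has rank 8 and Smith normal form diag(1,1,1,1,1,1,1,1).

The boundary map ∂_2: C_2 → C_1 sends each 2-simplex [p,q,r] to [q,r] − [p,r] + [p,q]. For instance
  ∂[1,3,5] = [3,5] − [1,5] + [1,3],
  ∂[3,8,9] = [8,9] − [3,9] + [3,8].
As a 17×8 matrix over Z this has rank 6, with invariant factors (1,1,1,1,1,1).

Boundary ∂_3: C_3 → C_2 sends each 3-simplex σ to the alternating sum Σ_i (−1)^i (σ with its i-th vertex removed). For instance
  ∂[3,7,8,9] = [7,8,9] − [3,8,9] + [3,7,9] − [3,7,8],
  ∂[3,5,7,9] = [5,7,9] − [3,7,9] + [3,5,9] − [3,5,7].
As a 8×2 matrix over Z this has rank 2, with invariant factors (1,1).

Reading off H_k = ker ∂_k / im ∂_{k+1}:

  H_0: rank C_0 − rank ∂_1 = 9 − 8 = 1, and the invariant factors of ∂_1 are all 1, so H_0 = Z.
  H_1: rank ker ∂_1 − rank ∂_2 = (17 − 8) − 6 = 3, and the invariant factors of ∂_2 are all 1, so H_1 = Z^3.
  H_2: rank ker ∂_2 − rank ∂_3 = (8 − 6) − 2 = 0, and the invariant factors of ∂_3 are all 1, so H_2 = 0.
  H_3: rank ker ∂_3 − rank ∂_4 = (2 − 2) − 0 = 0, and there is no ∂_4, so H_3 = 0.

H_0 = Z,  H_1 = Z^3,  H_2 = 0,  H_3 = 0.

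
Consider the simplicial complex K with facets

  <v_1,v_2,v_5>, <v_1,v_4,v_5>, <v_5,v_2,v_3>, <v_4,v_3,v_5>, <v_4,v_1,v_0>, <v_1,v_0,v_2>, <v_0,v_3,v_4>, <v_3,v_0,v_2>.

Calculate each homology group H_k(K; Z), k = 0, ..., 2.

H_0 = Z,  H_1 = 0,  H_2 = Z.

Order the vertices as v_0 < v_1 < v_2 < v_3 < v_4 < v_5. Listing each simplex with vertices in this order, K has dimension 2 with simplices:

  0-simplices (6): [v_0], [v_1], [v_2], [v_3], [v_4], [v_5]
  1-simplices (12): [v_0,v_1], [v_0,v_2], [v_0,v_3], [v_0,v_4], [v_1,v_2], [v_1,v_4], [v_1,v_5], [v_2,v_3], [v_2,v_5], [v_3,v_4], [v_3,v_5], [v_4,v_5]
  2-simplices (8): [v_0,v_1,v_2], [v_0,v_1,v_4], [v_0,v_2,v_3], [v_0,v_3,v_4], [v_1,v_2,v_5], [v_1,v_4,v_5], [v_2,v_3,v_5], [v_3,v_4,v_5]

giving chain groups C_0 ≅ Z^6, C_1 ≅ Z^12, C_2 ≅ Z^8.

The boundary map ∂_1: C_1 → C_0 is given by ∂[p,q] = [q] − [p].
This gives a 6×12 integer matrix of rank 5; reducing to Smith normal form yields diagonal entries (1,1,1,1,1).

The boundary map ∂_2: C_2 → C_1 acts by ∂[p,q,r] = [q,r] − [p,r] + [p,q]. For instance
  ∂[v_3,v_4,v_5] = [v_4,v_5] − [v_3,v_5] + [v_3,v_4],
  ∂[v_0,v_2,v_3] = [v_2,v_3] − [v_0,v_3] + [v_0,v_2].
The 12×8 boundary matrix has rank 7 and Smith normal form diag(1,1,1,1,1,1,1).

Now H_k = ker ∂_k / im ∂_{k+1}, so:

  H_0: rank C_0 − rank ∂_1 = 6 − 5 = 1, and the invariant factors of ∂_1 are all 1, so H_0 = Z.
  H_1: rank ker ∂_1 − rank ∂_2 = (12 − 5) − 7 = 0, and the invariant factors of ∂_2 are all 1, so H_1 = 0.
  H_2: rank ker ∂_2 − rank ∂_3 = (8 − 7) − 0 = 1, and there is no ∂_3, so H_2 = Z.

As a check, the Euler characteristic is 6 − 12 + 8 = 2, which agrees with 1 − 0 + 1 = 2.
(K is a triangulation of the 2-sphere S^2.)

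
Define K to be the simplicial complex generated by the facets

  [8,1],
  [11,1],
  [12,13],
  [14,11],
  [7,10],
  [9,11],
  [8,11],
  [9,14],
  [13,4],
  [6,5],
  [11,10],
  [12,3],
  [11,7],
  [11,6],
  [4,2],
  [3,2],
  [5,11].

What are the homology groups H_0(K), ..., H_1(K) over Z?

H_0 = Z^2,  H_1 = Z^5.

Order the vertices as 1 < 2 < 3 < 4 < 5 < 6 < 7 < 8 < 9 < 10 < 11 < 12 < 13 < 14. Listing each simplex with vertices in this order, K has dimension 1 with simplices:

  0-simplices (14): [1], [2], [3], [4], [5], [6], [7], [8], [9], [10], [11], [12], [13], [14]
  1-simplices (17): [1,8], [1,11], [2,3], [2,4], [3,12], [4,13], [5,6], [5,11], [6,11], [7,10], [7,11], [8,11], [9,11], [9,14], [10,11], [11,14], [12,13]

Hence C_0 ≅ Z^14, C_1 ≅ Z^17.

The boundary map ∂_1: C_1 → C_0 maps an edge to its endpoints' difference, ∂[p,q] = q − p. For instance
  ∂[10,11] = [11] − [10].
As a 14×17 matrix over Z this has rank 12, with invariant factors (1,1,1,1,1,1,1,1,1,1,1,1).

Computing H_k = (kernel of ∂_k) / (image of ∂_{k+1}):

  H_0: rank C_0 − rank ∂_1 = 14 − 12 = 2, and the invariant factors of ∂_1 are all 1, so H_0 = Z^2.
  H_1: rank ker ∂_1 − rank ∂_2 = (17 − 12) − 0 = 5, and there is no ∂_2, so H_1 = Z^5.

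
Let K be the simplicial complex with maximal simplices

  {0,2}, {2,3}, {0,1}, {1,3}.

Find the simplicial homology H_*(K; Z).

H_0 = Z,  H_1 = Z.

K has 4 vertices, 4 edges.
rank ∂_0 = 0, rank ∂_1 = 3 ⇒ b_0 = 4 − 0 − 3 = 1; all invariant factors of ∂_1 are 1 so no torsion. So H_0 = Z.
rank ∂_1 = 3, rank ∂_2 = 0 ⇒ b_1 = 4 − 3 − 0 = 1. So H_1 = Z.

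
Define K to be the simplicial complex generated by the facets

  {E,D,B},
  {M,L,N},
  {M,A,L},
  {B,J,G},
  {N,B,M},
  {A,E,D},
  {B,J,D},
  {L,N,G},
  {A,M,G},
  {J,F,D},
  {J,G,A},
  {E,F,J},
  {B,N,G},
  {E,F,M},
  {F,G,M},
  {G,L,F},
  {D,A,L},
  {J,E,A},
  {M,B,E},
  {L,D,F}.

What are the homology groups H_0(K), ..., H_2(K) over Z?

Fix the vertex order A < B < D < E < F < G < J < L < M < N and write every simplex with vertices in increasing order. Then dim K = 2 and the simplices of K are:

  0-simplices (10): A, B, D, E, F, G, J, L, M, N
  1-simplices (30): AD, AE, AG, AJ, AL, AM, BD, BE, BG, BJ, BM, BN, DE, DF, DJ, DL, EF, EJ, EM, FG, FJ, FL, FM, GJ, GL, GM, GN, LM, LN, MN
  2-simplices (20): ADE, ADL, AEJ, AGJ, AGM, ALM, BDE, BDJ, BEM, BGJ, BGN, BMN, DFJ, DFL, EFJ, EFM, FGL, FGM, GLN, LMN

giving chain groups C_0 ≅ Z^10, C_1 ≅ Z^30, C_2 ≅ Z^20.

∂_1: C_1 → C_0 maps an edge to its endpoints' difference, ∂[p,q] = q − p.
The resulting 10×30 matrix has rank 9, and its Smith normal form has invariant factors (1,1,1,1,1,1,1,1,1).

∂_2: C_2 → C_1 sends each 2-simplex [p,q,r] to [q,r] − [p,r] + [p,q]. For instance
  ∂BDJ = DJ − BJ + BD,
  ∂EFJ = FJ − EJ + EF.
As a 30×20 matrix over Z this has rank 20, with invariant factors (1,1,1,1,1,1,1,1,1,1,1,1,1,1,1,1,1,1,1,2).

From H_k ≅ ker(∂_k) / im(∂_{k+1}) we obtain:

  H_0: rank C_0 − rank ∂_1 = 10 − 9 = 1, and the invariant factors of ∂_1 are all 1, so H_0 ≅ Z.
  H_1: rank ker ∂_1 − rank ∂_2 = (30 − 9) − 20 = 1, and ∂_2 has invariant factor 2 > 1, so H_1 ≅ Z × Z/2.
  H_2: rank ker ∂_2 − rank ∂_3 = (20 − 20) − 0 = 0, and there is no ∂_3, so H_2 ≅ 0.

As a check, the Euler characteristic is 10 − 30 + 20 = 0, which agrees with 1 − 1 + 0 = 0.

H_0 = Z,  H_1 = Z × Z/2,  H_2 = 0.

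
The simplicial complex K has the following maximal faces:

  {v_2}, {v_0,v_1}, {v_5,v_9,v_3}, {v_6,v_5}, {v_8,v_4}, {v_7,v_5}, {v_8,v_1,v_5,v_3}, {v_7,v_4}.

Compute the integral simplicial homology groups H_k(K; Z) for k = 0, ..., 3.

H_0 = Z^2,  H_1 = Z,  H_2 = 0,  H_3 = 0.

Take the total order v_0 < v_1 < v_2 < v_3 < v_4 < v_5 < v_6 < v_7 < v_8 < v_9 on the vertex set. Then K (dimension 3) consists of the simplices:

  0-simplices (10): [v_0], [v_1], [v_2], [v_3], [v_4], [v_5], [v_6], [v_7], [v_8], [v_9]
  1-simplices (13): [v_0,v_1], [v_1,v_3], [v_1,v_5], [v_1,v_8], [v_3,v_5], [v_3,v_8], [v_3,v_9], [v_4,v_7], [v_4,v_8], [v_5,v_6], [v_5,v_7], [v_5,v_8], [v_5,v_9]
  2-simplices (5): [v_1,v_3,v_5], [v_1,v_3,v_8], [v_1,v_5,v_8], [v_3,v_5,v_8], [v_3,v_5,v_9]
  3-simplices (1): [v_1,v_3,v_5,v_8]

so the chain groups are C_0 ≅ Z^10, C_1 ≅ Z^13, C_2 ≅ Z^5, C_3 ≅ Z^1.

∂_1: C_1 → C_0 sends each edge [p,q] (with p < q) to q − p. For instance
  ∂[v_1,v_3] = [v_3] − [v_1].
The resulting 10×13 matrix has rank 8, and its Smith normal form has invariant factors (1,1,1,1,1,1,1,1).

The boundary map ∂_2: C_2 → C_1 maps a triangle to the signed sum of its edges. For instance
  ∂[v_1,v_3,v_8] = [v_3,v_8] − [v_1,v_8] + [v_1,v_3],
  ∂[v_1,v_3,v_5] = [v_3,v_5] − [v_1,v_5] + [v_1,v_3].
As a 13×5 matrix over Z this has rank 4, with invariant factors (1,1,1,1).

∂_3: C_3 → C_2 sends each 3-simplex σ to the alternating sum Σ_i (−1)^i (σ with its i-th vertex removed). For instance
  ∂[v_1,v_3,v_5,v_8] = [v_3,v_5,v_8] − [v_1,v_5,v_8] + [v_1,v_3,v_8] − [v_1,v_3,v_5].
This gives a 5×1 integer matrix of rank 1; reducing to Smith normal form yields diagonal entries (1).

Computing H_k = (kernel of ∂_k) / (image of ∂_{k+1}):

  H_0: rank C_0 − rank ∂_1 = 10 − 8 = 2, and the invariant factors of ∂_1 are all 1, so H_0 ≅ Z^2.
  H_1: rank ker ∂_1 − rank ∂_2 = (13 − 8) − 4 = 1, and the invariant factors of ∂_2 are all 1, so H_1 ≅ Z.
  H_2: rank ker ∂_2 − rank ∂_3 = (5 − 4) − 1 = 0, and the invariant factors of ∂_3 are all 1, so H_2 ≅ 0.
  H_3: rank ker ∂_3 − rank ∂_4 = (1 − 1) − 0 = 0, and there is no ∂_4, so H_3 ≅ 0.

As a check, the Euler characteristic is 10 − 13 + 5 − 1 = 1, which agrees with 2 − 1 + 0 − 0 = 1.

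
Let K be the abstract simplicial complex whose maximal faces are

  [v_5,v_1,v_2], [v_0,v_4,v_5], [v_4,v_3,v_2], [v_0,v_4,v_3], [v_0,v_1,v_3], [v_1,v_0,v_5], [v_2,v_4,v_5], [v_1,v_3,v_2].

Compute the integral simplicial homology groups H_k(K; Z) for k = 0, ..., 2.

H_0 = Z,  H_1 = 0,  H_2 = Z.

Take the total order v_0 < v_1 < v_2 < v_3 < v_4 < v_5 on the vertex set. Then K (dimension 2) consists of the simplices:

  0-simplices (6): [v_0], [v_1], [v_2], [v_3], [v_4], [v_5]
  1-simplices (12): [v_0,v_1], [v_0,v_3], [v_0,v_4], [v_0,v_5], [v_1,v_2], [v_1,v_3], [v_1,v_5], [v_2,v_3], [v_2,v_4], [v_2,v_5], [v_3,v_4], [v_4,v_5]
  2-simplices (8): [v_0,v_1,v_3], [v_0,v_1,v_5], [v_0,v_3,v_4], [v_0,v_4,v_5], [v_1,v_2,v_3], [v_1,v_2,v_5], [v_2,v_3,v_4], [v_2,v_4,v_5]

so the chain groups are C_0 ≅ Z^6, C_1 ≅ Z^12, C_2 ≅ Z^8.

The boundary map ∂_1: C_1 → C_0 maps an edge to its endpoints' difference, ∂[p,q] = q − p.
As a 6×12 matrix over Z this has rank 5, with invariant factors (1,1,1,1,1).

∂_2: C_2 → C_1 sends each 2-simplex [p,q,r] to [q,r] − [p,r] + [p,q]. For instance
  ∂[v_0,v_1,v_3] = [v_1,v_3] − [v_0,v_3] + [v_0,v_1],
  ∂[v_1,v_2,v_5] = [v_2,v_5] − [v_1,v_5] + [v_1,v_2].
The resulting 12×8 matrix has rank 7, and its Smith normal form has invariant factors (1,1,1,1,1,1,1).

Reading off H_k = ker ∂_k / im ∂_{k+1}:

  H_0: rank C_0 − rank ∂_1 = 6 − 5 = 1, and the invariant factors of ∂_1 are all 1, so H_0 = Z.
  H_1: rank ker ∂_1 − rank ∂_2 = (12 − 5) − 7 = 0, and the invariant factors of ∂_2 are all 1, so H_1 = 0.
  H_2: rank ker ∂_2 − rank ∂_3 = (8 − 7) − 0 = 1, and there is no ∂_3, so H_2 = Z.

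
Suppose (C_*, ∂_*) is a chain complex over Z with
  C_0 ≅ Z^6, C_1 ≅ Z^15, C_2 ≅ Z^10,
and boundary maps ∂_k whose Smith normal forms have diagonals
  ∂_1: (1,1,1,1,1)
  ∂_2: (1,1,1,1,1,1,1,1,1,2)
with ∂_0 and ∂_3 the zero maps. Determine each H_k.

H_0: b_0 = 6 − 0 − 5 = 1; torsion from ∂_1 factors > 1: none. So H_0 = Z.
H_1: b_1 = 15 − 5 − 10 = 0; torsion from ∂_2 factors > 1: [2]. So H_1 = Z/2.
H_2: b_2 = 10 − 10 − 0 = 0; torsion from ∂_3 factors > 1: none. So H_2 = 0.

H_0 = Z,  H_1 = Z/2,  H_2 = 0.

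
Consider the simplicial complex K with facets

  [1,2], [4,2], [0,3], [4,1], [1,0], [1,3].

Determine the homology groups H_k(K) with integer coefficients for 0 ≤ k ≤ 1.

H_0 = Z,  H_1 = Z^2.

K has 5 vertices, 6 edges.
rank ∂_0 = 0, rank ∂_1 = 4 ⇒ b_0 = 5 − 0 − 4 = 1; all invariant factors of ∂_1 are 1 so no torsion. So H_0 = Z.
rank ∂_1 = 4, rank ∂_2 = 0 ⇒ b_1 = 6 − 4 − 0 = 2. So H_1 = Z^2.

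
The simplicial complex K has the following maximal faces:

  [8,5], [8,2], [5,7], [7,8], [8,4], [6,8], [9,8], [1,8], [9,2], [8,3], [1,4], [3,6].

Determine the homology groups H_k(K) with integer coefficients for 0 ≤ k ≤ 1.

H_0 ≅ Z,  H_1 ≅ Z^4.

K has 9 vertices, 12 edges.
rank ∂_0 = 0, rank ∂_1 = 8 ⇒ b_0 = 9 − 0 − 8 = 1; all invariant factors of ∂_1 are 1 so no torsion. So H_0 ≅ Z.
rank ∂_1 = 8, rank ∂_2 = 0 ⇒ b_1 = 12 − 8 − 0 = 4. So H_1 ≅ Z^4.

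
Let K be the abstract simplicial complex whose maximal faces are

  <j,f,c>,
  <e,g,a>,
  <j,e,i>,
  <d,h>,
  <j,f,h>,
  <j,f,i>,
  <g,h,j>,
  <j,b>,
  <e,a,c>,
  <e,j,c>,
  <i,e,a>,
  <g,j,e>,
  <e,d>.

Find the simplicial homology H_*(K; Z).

H_0 ≅ Z,  H_1 ≅ Z,  H_2 = 0.

We work with the vertex ordering a < b < c < d < e < f < g < h < i < j. The simplices of K, each written with vertices in increasing order, are:

  0-simplices (10): a, b, c, d, e, f, g, h, i, j
  1-simplices (20): ac, ae, ag, ai, bj, ce, cf, cj, de, dh, eg, ei, ej, fh, fi, fj, gh, gj, hj, ij
  2-simplices (10): ace, aeg, aei, cej, cfj, egj, eij, fhj, fij, ghj

so the chain groups are C_0 ≅ Z^10, C_1 ≅ Z^20, C_2 ≅ Z^10.

Boundary ∂_1: C_1 → C_0 sends each edge [p,q] (with p < q) to q − p. For instance
  ∂ae = e − a.
The resulting 10×20 matrix has rank 9, and its Smith normal form has invariant factors (1,1,1,1,1,1,1,1,1).

∂_2: C_2 → C_1 maps a triangle to the signed sum of its edges. For instance
  ∂ace = ce − ae + ac,
  ∂eij = ij − ej + ei.
This gives a 20×10 integer matrix of rank 10; reducing to Smith normal form yields diagonal entries (1,1,1,1,1,1,1,1,1,1).

From H_k ≅ ker(∂_k) / im(∂_{k+1}) we obtain:

  H_0: rank C_0 − rank ∂_1 = 10 − 9 = 1, and the invariant factors of ∂_1 are all 1, so H_0 = Z.
  H_1: rank ker ∂_1 − rank ∂_2 = (20 − 9) − 10 = 1, and the invariant factors of ∂_2 are all 1, so H_1 = Z.
  H_2: rank ker ∂_2 − rank ∂_3 = (10 − 10) − 0 = 0, and there is no ∂_3, so H_2 = 0.

As a check, the Euler characteristic is 10 − 20 + 10 = 0, which agrees with 1 − 1 + 0 = 0.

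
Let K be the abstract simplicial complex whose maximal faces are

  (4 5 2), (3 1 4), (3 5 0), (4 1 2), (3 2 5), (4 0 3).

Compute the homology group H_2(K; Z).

We work with the vertex ordering 0 < 1 < 2 < 3 < 4 < 5. The simplices of K, each written with vertices in increasing order, are:

  0-simplices (6): [0], [1], [2], [3], [4], [5]
  1-simplices (12): [0,3], [0,4], [0,5], [1,2], [1,3], [1,4], [2,3], [2,4], [2,5], [3,4], [3,5], [4,5]
  2-simplices (6): [0,3,4], [0,3,5], [1,2,4], [1,3,4], [2,3,5], [2,4,5]

so the chain groups are C_0 ≅ Z^6, C_1 ≅ Z^12, C_2 ≅ Z^6.

The boundary map ∂_1: C_1 → C_0 sends each edge [p,q] (with p < q) to q − p.
As a 6×12 matrix over Z this has rank 5, with invariant factors (1,1,1,1,1).

∂_2: C_2 → C_1 acts by ∂[p,q,r] = [q,r] − [p,r] + [p,q]. For instance
  ∂[0,3,4] = [3,4] − [0,4] + [0,3],
  ∂[2,4,5] = [4,5] − [2,5] + [2,4].
As a 12×6 matrix over Z this has rank 6, with invariant factors (1,1,1,1,1,1).

Now H_k = ker ∂_k / im ∂_{k+1}, so:

  H_2: rank ker ∂_2 − rank ∂_3 = (6 − 6) − 0 = 0, and there is no ∂_3, so H_2 = 0.

(K is a triangulation of the cylinder S^1 x I.)

H_2 = 0.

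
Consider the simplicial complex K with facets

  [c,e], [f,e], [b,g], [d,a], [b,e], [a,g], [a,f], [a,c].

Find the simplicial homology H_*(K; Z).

H_0 ≅ Z,  H_1 ≅ Z^2.

Take the total order a < b < c < d < e < f < g on the vertex set. Then K (dimension 1) consists of the simplices:

  0-simplices (7): a, b, c, d, e, f, g
  1-simplices (8): ac, ad, af, ag, be, bg, ce, ef

giving chain groups C_0 ≅ Z^7, C_1 ≅ Z^8.

The boundary map ∂_1: C_1 → C_0 is given by ∂[p,q] = [q] − [p].
The resulting 7×8 matrix has rank 6, and its Smith normal form has invariant factors (1,1,1,1,1,1).

Reading off H_k = ker ∂_k / im ∂_{k+1}:

  H_0: rank C_0 − rank ∂_1 = 7 − 6 = 1, and the invariant factors of ∂_1 are all 1, so H_0 ≅ Z.
  H_1: rank ker ∂_1 − rank ∂_2 = (8 − 6) − 0 = 2, and there is no ∂_2, so H_1 ≅ Z^2.

As a check, the Euler characteristic is 7 − 8 = -1, which agrees with 1 − 2 = -1.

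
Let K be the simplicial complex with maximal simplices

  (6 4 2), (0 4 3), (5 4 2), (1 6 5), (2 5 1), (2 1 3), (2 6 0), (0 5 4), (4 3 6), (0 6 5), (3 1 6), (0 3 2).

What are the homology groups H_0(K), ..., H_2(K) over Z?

H_0 = Z,  H_1 = Z/2Z,  H_2 = 0.

Take the total order 0 < 1 < 2 < 3 < 4 < 5 < 6 on the vertex set. Then K (dimension 2) consists of the simplices:

  0-simplices (7): [0], [1], [2], [3], [4], [5], [6]
  1-simplices (18): [0,2], [0,3], [0,4], [0,5], [0,6], [1,2], [1,3], [1,5], [1,6], [2,3], [2,4], [2,5], [2,6], [3,4], [3,6], [4,5], [4,6], [5,6]
  2-simplices (12): [0,2,3], [0,2,6], [0,3,4], [0,4,5], [0,5,6], [1,2,3], [1,2,5], [1,3,6], [1,5,6], [2,4,5], [2,4,6], [3,4,6]

giving chain groups C_0 ≅ Z^7, C_1 ≅ Z^18, C_2 ≅ Z^12.

Boundary ∂_1: C_1 → C_0 is given by ∂[p,q] = [q] − [p]. For instance
  ∂[1,2] = [2] − [1].
The resulting 7×18 matrix has rank 6, and its Smith normal form has invariant factors (1,1,1,1,1,1).

Boundary ∂_2: C_2 → C_1 acts by ∂[p,q,r] = [q,r] − [p,r] + [p,q]. For instance
  ∂[1,2,5] = [2,5] − [1,5] + [1,2],
  ∂[2,4,6] = [4,6] − [2,6] + [2,4].
The 18×12 boundary matrix has rank 12 and Smith normal form diag(1,1,1,1,1,1,1,1,1,1,1,2).

Computing H_k = (kernel of ∂_k) / (image of ∂_{k+1}):

  H_0: rank C_0 − rank ∂_1 = 7 − 6 = 1, and the invariant factors of ∂_1 are all 1, so H_0 ≅ Z.
  H_1: rank ker ∂_1 − rank ∂_2 = (18 − 6) − 12 = 0, and ∂_2 has invariant factor 2 > 1, so H_1 ≅ Z/2Z.
  H_2: rank ker ∂_2 − rank ∂_3 = (12 − 12) − 0 = 0, and there is no ∂_3, so H_2 ≅ 0.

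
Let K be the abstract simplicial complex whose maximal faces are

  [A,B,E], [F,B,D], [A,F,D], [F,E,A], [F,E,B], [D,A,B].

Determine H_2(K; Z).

We work with the vertex ordering A < B < D < E < F. The simplices of K, each written with vertices in increasing order, are:

  0-simplices (5): A, B, D, E, F
  1-simplices (9): AB, AD, AE, AF, BD, BE, BF, DF, EF
  2-simplices (6): ABD, ABE, ADF, AEF, BDF, BEF

giving chain groups C_0 ≅ Z^5, C_1 ≅ Z^9, C_2 ≅ Z^6.

∂_1: C_1 → C_0 maps an edge to its endpoints' difference, ∂[p,q] = q − p. For instance
  ∂BD = D − B.
The resulting 5×9 matrix has rank 4, and its Smith normal form has invariant factors (1,1,1,1).

The boundary map ∂_2: C_2 → C_1 sends each 2-simplex [p,q,r] to [q,r] − [p,r] + [p,q]. For instance
  ∂BEF = EF − BF + BE,
  ∂ADF = DF − AF + AD.
As a 9×6 matrix over Z this has rank 5, with invariant factors (1,1,1,1,1).

Now H_k = ker ∂_k / im ∂_{k+1}, so:

  H_2: rank ker ∂_2 − rank ∂_3 = (6 − 5) − 0 = 1, and there is no ∂_3, so H_2 ≅ Z.

H_2 = Z.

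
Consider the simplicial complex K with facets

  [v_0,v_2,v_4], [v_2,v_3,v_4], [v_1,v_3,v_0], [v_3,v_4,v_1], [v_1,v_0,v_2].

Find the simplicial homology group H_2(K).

H_2 ≅ 0.

Fix the vertex order v_0 < v_1 < v_2 < v_3 < v_4 and write every simplex with vertices in increasing order. Then dim K = 2 and the simplices of K are:

  0-simplices (5): [v_0], [v_1], [v_2], [v_3], [v_4]
  1-simplices (10): [v_0,v_1], [v_0,v_2], [v_0,v_3], [v_0,v_4], [v_1,v_2], [v_1,v_3], [v_1,v_4], [v_2,v_3], [v_2,v_4], [v_3,v_4]
  2-simplices (5): [v_0,v_1,v_2], [v_0,v_1,v_3], [v_0,v_2,v_4], [v_1,v_3,v_4], [v_2,v_3,v_4]

Hence C_0 ≅ Z^5, C_1 ≅ Z^10, C_2 ≅ Z^5.

∂_1: C_1 → C_0 is given by ∂[p,q] = [q] − [p].
The 5×10 boundary matrix has rank 4 and Smith normal form diag(1,1,1,1).

∂_2: C_2 → C_1 acts by ∂[p,q,r] = [q,r] − [p,r] + [p,q]. For instance
  ∂[v_1,v_3,v_4] = [v_3,v_4] − [v_1,v_4] + [v_1,v_3],
  ∂[v_0,v_1,v_2] = [v_1,v_2] − [v_0,v_2] + [v_0,v_1].
As a 10×5 matrix over Z this has rank 5, with invariant factors (1,1,1,1,1).

From H_k ≅ ker(∂_k) / im(∂_{k+1}) we obtain:

  H_2: rank ker ∂_2 − rank ∂_3 = (5 − 5) − 0 = 0, and there is no ∂_3, so H_2 ≅ 0.

(K is a triangulation of the Möbius band.)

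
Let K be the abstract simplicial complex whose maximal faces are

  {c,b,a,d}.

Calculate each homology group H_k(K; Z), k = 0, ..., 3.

We work with the vertex ordering a < b < c < d. The simplices of K, each written with vertices in increasing order, are:

  0-simplices (4): a, b, c, d
  1-simplices (6): ab, ac, ad, bc, bd, cd
  2-simplices (4): abc, abd, acd, bcd
  3-simplices (1): abcd

so the chain groups are C_0 ≅ Z^4, C_1 ≅ Z^6, C_2 ≅ Z^4, C_3 ≅ Z^1.

The boundary map ∂_1: C_1 → C_0 sends each edge [p,q] (with p < q) to q − p. For instance
  ∂bc = c − b.
This gives a 4×6 integer matrix of rank 3; reducing to Smith normal form yields diagonal entries (1,1,1).

The boundary map ∂_2: C_2 → C_1 acts by ∂[p,q,r] = [q,r] − [p,r] + [p,q]. For instance
  ∂acd = cd − ad + ac,
  ∂abc = bc − ac + ab.
The 6×4 boundary matrix has rank 3 and Smith normal form diag(1,1,1).

∂_3: C_3 → C_2 sends each 3-simplex σ to the alternating sum Σ_i (−1)^i (σ with its i-th vertex removed). For instance
  ∂abcd = bcd − acd + abd − abc.
The resulting 4×1 matrix has rank 1, and its Smith normal form has invariant factors (1).

Now H_k = ker ∂_k / im ∂_{k+1}, so:

  H_0: rank C_0 − rank ∂_1 = 4 − 3 = 1, and the invariant factors of ∂_1 are all 1, so H_0 ≅ Z.
  H_1: rank ker ∂_1 − rank ∂_2 = (6 − 3) − 3 = 0, and the invariant factors of ∂_2 are all 1, so H_1 ≅ 0.
  H_2: rank ker ∂_2 − rank ∂_3 = (4 − 3) − 1 = 0, and the invariant factors of ∂_3 are all 1, so H_2 ≅ 0.
  H_3: rank ker ∂_3 − rank ∂_4 = (1 − 1) − 0 = 0, and there is no ∂_4, so H_3 ≅ 0.

H_0 ≅ Z,  H_1 = 0,  H_2 = 0,  H_3 = 0.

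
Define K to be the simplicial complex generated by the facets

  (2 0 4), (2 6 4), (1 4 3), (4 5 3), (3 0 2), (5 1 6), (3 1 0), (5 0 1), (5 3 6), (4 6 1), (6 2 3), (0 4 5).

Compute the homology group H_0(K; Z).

H_0 = Z.

Fix the vertex order 0 < 1 < 2 < 3 < 4 < 5 < 6 and write every simplex with vertices in increasing order. Then dim K = 2 and the simplices of K are:

  0-simplices (7): [0], [1], [2], [3], [4], [5], [6]
  1-simplices (18): [0,1], [0,2], [0,3], [0,4], [0,5], [1,3], [1,4], [1,5], [1,6], [2,3], [2,4], [2,6], [3,4], [3,5], [3,6], [4,5], [4,6], [5,6]
  2-simplices (12): [0,1,3], [0,1,5], [0,2,3], [0,2,4], [0,4,5], [1,3,4], [1,4,6], [1,5,6], [2,3,6], [2,4,6], [3,4,5], [3,5,6]

so the chain groups are C_0 ≅ Z^7, C_1 ≅ Z^18, C_2 ≅ Z^12.

∂_1: C_1 → C_0 maps an edge to its endpoints' difference, ∂[p,q] = q − p. For instance
  ∂[0,3] = [3] − [0].
The resulting 7×18 matrix has rank 6, and its Smith normal form has invariant factors (1,1,1,1,1,1).

Boundary ∂_2: C_2 → C_1 acts by ∂[p,q,r] = [q,r] − [p,r] + [p,q]. For instance
  ∂[0,2,3] = [2,3] − [0,3] + [0,2],
  ∂[0,1,5] = [1,5] − [0,5] + [0,1].
The resulting 18×12 matrix has rank 12, and its Smith normal form has invariant factors (1,1,1,1,1,1,1,1,1,1,1,2).

Reading off H_k = ker ∂_k / im ∂_{k+1}:

  H_0: rank C_0 − rank ∂_1 = 7 − 6 = 1, and the invariant factors of ∂_1 are all 1, so H_0 = Z.

(K is a triangulation of the real projective plane RP^2.)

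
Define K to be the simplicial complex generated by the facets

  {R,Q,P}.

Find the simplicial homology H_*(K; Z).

Take the total order P < Q < R on the vertex set. Then K (dimension 2) consists of the simplices:

  0-simplices (3): P, Q, R
  1-simplices (3): PQ, PR, QR
  2-simplices (1): PQR

giving chain groups C_0 ≅ Z^3, C_1 ≅ Z^3, C_2 ≅ Z^1.

Boundary ∂_1: C_1 → C_0 is given by ∂[p,q] = [q] − [p]. For instance
  ∂PQ = Q − P.
This gives a 3×3 integer matrix of rank 2; reducing to Smith normal form yields diagonal entries (1,1).

Boundary ∂_2: C_2 → C_1 acts by ∂[p,q,r] = [q,r] − [p,r] + [p,q]. For instance
  ∂PQR = QR − PR + PQ.
The resulting 3×1 matrix has rank 1, and its Smith normal form has invariant factors (1).

Now H_k = ker ∂_k / im ∂_{k+1}, so:

  H_0: rank C_0 − rank ∂_1 = 3 − 2 = 1, and the invariant factors of ∂_1 are all 1, so H_0 ≅ Z.
  H_1: rank ker ∂_1 − rank ∂_2 = (3 − 2) − 1 = 0, and the invariant factors of ∂_2 are all 1, so H_1 ≅ 0.
  H_2: rank ker ∂_2 − rank ∂_3 = (1 − 1) − 0 = 0, and there is no ∂_3, so H_2 ≅ 0.

H_0 = Z,  H_1 = 0,  H_2 = 0.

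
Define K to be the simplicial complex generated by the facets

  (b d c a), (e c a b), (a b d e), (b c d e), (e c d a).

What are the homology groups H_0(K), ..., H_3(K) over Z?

H_0 = Z,  H_1 = 0,  H_2 = 0,  H_3 = Z.

K has 5 vertices, 10 edges, 10 triangles, 5 3-simplices.
rank ∂_0 = 0, rank ∂_1 = 4 ⇒ b_0 = 5 − 0 − 4 = 1; all invariant factors of ∂_1 are 1 so no torsion. So H_0 = Z.
rank ∂_1 = 4, rank ∂_2 = 6 ⇒ b_1 = 10 − 4 − 6 = 0; all invariant factors of ∂_2 are 1 so no torsion. So H_1 = 0.
rank ∂_2 = 6, rank ∂_3 = 4 ⇒ b_2 = 10 − 6 − 4 = 0; all invariant factors of ∂_3 are 1 so no torsion. So H_2 = 0.
rank ∂_3 = 4, rank ∂_4 = 0 ⇒ b_3 = 5 − 4 − 0 = 1. So H_3 = Z.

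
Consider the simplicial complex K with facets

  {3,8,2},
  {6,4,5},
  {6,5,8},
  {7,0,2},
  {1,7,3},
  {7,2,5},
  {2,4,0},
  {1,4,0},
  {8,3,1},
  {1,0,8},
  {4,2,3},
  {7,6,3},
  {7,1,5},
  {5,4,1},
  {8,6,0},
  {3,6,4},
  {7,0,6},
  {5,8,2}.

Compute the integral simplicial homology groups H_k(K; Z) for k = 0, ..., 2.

We work with the vertex ordering 0 < 1 < 2 < 3 < 4 < 5 < 6 < 7 < 8. The simplices of K, each written with vertices in increasing order, are:

  0-simplices (9): [0], [1], [2], [3], [4], [5], [6], [7], [8]
  1-simplices (27): (27 of them)
  2-simplices (18): [0,1,4], [0,1,8], [0,2,4], [0,2,7], [0,6,7], [0,6,8], [1,3,7], [1,3,8], [1,4,5], [1,5,7], [2,3,4], [2,3,8], [2,5,7], [2,5,8], [3,4,6], [3,6,7], [4,5,6], [5,6,8]

so the chain groups are C_0 ≅ Z^9, C_1 ≅ Z^27, C_2 ≅ Z^18.

The boundary map ∂_1: C_1 → C_0 maps an edge to its endpoints' difference, ∂[p,q] = q − p. For instance
  ∂[1,3] = [3] − [1].
This gives a 9×27 integer matrix of rank 8; reducing to Smith normal form yields diagonal entries (1,1,1,1,1,1,1,1).

Boundary ∂_2: C_2 → C_1 sends each 2-simplex [p,q,r] to [q,r] − [p,r] + [p,q]. For instance
  ∂[2,5,8] = [5,8] − [2,8] + [2,5],
  ∂[4,5,6] = [5,6] − [4,6] + [4,5].
The 27×18 boundary matrix has rank 17 and Smith normal form diag(1,1,1,1,1,1,1,1,1,1,1,1,1,1,1,1,1).

From H_k ≅ ker(∂_k) / im(∂_{k+1}) we obtain:

  H_0: rank C_0 − rank ∂_1 = 9 − 8 = 1, and the invariant factors of ∂_1 are all 1, so H_0 = Z.
  H_1: rank ker ∂_1 − rank ∂_2 = (27 − 8) − 17 = 2, and the invariant factors of ∂_2 are all 1, so H_1 = Z^2.
  H_2: rank ker ∂_2 − rank ∂_3 = (18 − 17) − 0 = 1, and there is no ∂_3, so H_2 = Z.

H_0 = Z,  H_1 = Z^2,  H_2 = Z.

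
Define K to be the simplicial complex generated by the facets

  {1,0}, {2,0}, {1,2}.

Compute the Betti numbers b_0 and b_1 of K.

We work with the vertex ordering 0 < 1 < 2. The simplices of K, each written with vertices in increasing order, are:

  0-simplices (3): [0], [1], [2]
  1-simplices (3): [0,1], [0,2], [1,2]

Hence C_0 ≅ Z^3, C_1 ≅ Z^3.

Boundary ∂_1: C_1 → C_0 sends each edge [p,q] (with p < q) to q − p. For instance
  ∂[1,2] = [2] − [1].
The resulting 3×3 matrix has rank 2, and its Smith normal form has invariant factors (1,1).

Computing H_k = (kernel of ∂_k) / (image of ∂_{k+1}):

  H_0: rank C_0 − rank ∂_1 = 3 − 2 = 1, and the invariant factors of ∂_1 are all 1, so H_0 ≅ Z.
  H_1: rank ker ∂_1 − rank ∂_2 = (3 − 2) − 0 = 1, and there is no ∂_2, so H_1 ≅ Z.

(K is a triangulation of the circle S^1.)

Hence the Betti numbers are b_0 = 1, b_1 = 1.

b_0 = 1, b_1 = 1.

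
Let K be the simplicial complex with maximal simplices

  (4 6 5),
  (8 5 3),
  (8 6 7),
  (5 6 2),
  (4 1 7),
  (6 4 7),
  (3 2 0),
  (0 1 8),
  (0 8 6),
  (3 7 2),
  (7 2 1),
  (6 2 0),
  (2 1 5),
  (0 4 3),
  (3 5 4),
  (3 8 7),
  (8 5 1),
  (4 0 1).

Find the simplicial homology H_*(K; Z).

Order the vertices as 0 < 1 < 2 < 3 < 4 < 5 < 6 < 7 < 8. Listing each simplex with vertices in this order, K has dimension 2 with simplices:

  0-simplices (9): [0], [1], [2], [3], [4], [5], [6], [7], [8]
  1-simplices (27): (27 of them)
  2-simplices (18): [0,1,4], [0,1,8], [0,2,3], [0,2,6], [0,3,4], [0,6,8], [1,2,5], [1,2,7], [1,4,7], [1,5,8], [2,3,7], [2,5,6], [3,4,5], [3,5,8], [3,7,8], [4,5,6], [4,6,7], [6,7,8]

Hence C_0 ≅ Z^9, C_1 ≅ Z^27, C_2 ≅ Z^18.

∂_1: C_1 → C_0 sends each edge [p,q] (with p < q) to q − p.
As a 9×27 matrix over Z this has rank 8, with invariant factors (1,1,1,1,1,1,1,1).

The boundary map ∂_2: C_2 → C_1 sends each 2-simplex [p,q,r] to [q,r] − [p,r] + [p,q]. For instance
  ∂[0,3,4] = [3,4] − [0,4] + [0,3],
  ∂[0,6,8] = [6,8] − [0,8] + [0,6].
The resulting 27×18 matrix has rank 17, and its Smith normal form has invariant factors (1,1,1,1,1,1,1,1,1,1,1,1,1,1,1,1,1).

Computing H_k = (kernel of ∂_k) / (image of ∂_{k+1}):

  H_0: rank C_0 − rank ∂_1 = 9 − 8 = 1, and the invariant factors of ∂_1 are all 1, so H_0 ≅ Z.
  H_1: rank ker ∂_1 − rank ∂_2 = (27 − 8) − 17 = 2, and the invariant factors of ∂_2 are all 1, so H_1 ≅ Z^2.
  H_2: rank ker ∂_2 − rank ∂_3 = (18 − 17) − 0 = 1, and there is no ∂_3, so H_2 ≅ Z.

(K is a triangulation of the torus T^2.)

H_0 ≅ Z,  H_1 ≅ Z^2,  H_2 ≅ Z.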